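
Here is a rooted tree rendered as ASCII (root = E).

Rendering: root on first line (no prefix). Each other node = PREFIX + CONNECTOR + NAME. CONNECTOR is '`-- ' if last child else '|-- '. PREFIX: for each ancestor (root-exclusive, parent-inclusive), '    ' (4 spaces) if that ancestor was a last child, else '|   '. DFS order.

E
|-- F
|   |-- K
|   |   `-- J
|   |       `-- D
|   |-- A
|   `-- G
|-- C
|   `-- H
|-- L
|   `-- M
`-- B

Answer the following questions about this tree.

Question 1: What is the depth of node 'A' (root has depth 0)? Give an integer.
Path from root to A: E -> F -> A
Depth = number of edges = 2

Answer: 2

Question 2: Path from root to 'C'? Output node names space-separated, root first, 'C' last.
Answer: E C

Derivation:
Walk down from root: E -> C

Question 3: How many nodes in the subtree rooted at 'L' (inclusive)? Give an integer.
Subtree rooted at L contains: L, M
Count = 2

Answer: 2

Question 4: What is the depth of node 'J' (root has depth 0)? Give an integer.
Path from root to J: E -> F -> K -> J
Depth = number of edges = 3

Answer: 3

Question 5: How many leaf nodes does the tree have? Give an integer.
Answer: 6

Derivation:
Leaves (nodes with no children): A, B, D, G, H, M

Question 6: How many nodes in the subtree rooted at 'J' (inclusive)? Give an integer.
Answer: 2

Derivation:
Subtree rooted at J contains: D, J
Count = 2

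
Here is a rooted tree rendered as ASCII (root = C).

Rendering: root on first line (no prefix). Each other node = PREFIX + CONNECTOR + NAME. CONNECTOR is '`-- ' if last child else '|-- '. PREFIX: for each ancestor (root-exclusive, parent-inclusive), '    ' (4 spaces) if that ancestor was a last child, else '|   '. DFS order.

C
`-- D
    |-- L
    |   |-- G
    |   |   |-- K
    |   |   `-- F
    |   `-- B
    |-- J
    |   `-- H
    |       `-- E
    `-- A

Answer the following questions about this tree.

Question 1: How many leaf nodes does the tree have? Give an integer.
Answer: 5

Derivation:
Leaves (nodes with no children): A, B, E, F, K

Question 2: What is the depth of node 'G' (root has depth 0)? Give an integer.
Answer: 3

Derivation:
Path from root to G: C -> D -> L -> G
Depth = number of edges = 3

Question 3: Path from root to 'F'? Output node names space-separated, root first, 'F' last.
Answer: C D L G F

Derivation:
Walk down from root: C -> D -> L -> G -> F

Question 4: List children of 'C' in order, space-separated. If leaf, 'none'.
Answer: D

Derivation:
Node C's children (from adjacency): D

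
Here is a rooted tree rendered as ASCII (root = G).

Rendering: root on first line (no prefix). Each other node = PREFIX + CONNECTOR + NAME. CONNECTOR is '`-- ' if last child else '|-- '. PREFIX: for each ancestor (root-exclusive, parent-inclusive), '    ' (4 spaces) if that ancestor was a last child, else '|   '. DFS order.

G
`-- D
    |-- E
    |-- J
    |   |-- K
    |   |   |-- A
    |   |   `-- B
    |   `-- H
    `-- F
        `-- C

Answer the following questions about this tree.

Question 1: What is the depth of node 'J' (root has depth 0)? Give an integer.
Path from root to J: G -> D -> J
Depth = number of edges = 2

Answer: 2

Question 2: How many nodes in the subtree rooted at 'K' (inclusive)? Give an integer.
Subtree rooted at K contains: A, B, K
Count = 3

Answer: 3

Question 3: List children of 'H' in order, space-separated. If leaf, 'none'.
Answer: none

Derivation:
Node H's children (from adjacency): (leaf)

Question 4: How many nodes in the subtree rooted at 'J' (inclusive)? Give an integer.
Subtree rooted at J contains: A, B, H, J, K
Count = 5

Answer: 5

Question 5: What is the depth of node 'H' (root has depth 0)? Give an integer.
Answer: 3

Derivation:
Path from root to H: G -> D -> J -> H
Depth = number of edges = 3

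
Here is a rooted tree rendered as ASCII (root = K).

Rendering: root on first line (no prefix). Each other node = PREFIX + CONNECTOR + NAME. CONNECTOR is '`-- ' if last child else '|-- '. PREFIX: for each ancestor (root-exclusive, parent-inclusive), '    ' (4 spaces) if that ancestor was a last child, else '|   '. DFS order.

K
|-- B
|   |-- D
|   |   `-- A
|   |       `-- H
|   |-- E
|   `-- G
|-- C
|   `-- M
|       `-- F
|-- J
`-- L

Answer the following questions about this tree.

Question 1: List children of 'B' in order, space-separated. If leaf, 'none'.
Answer: D E G

Derivation:
Node B's children (from adjacency): D, E, G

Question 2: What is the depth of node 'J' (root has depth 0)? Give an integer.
Path from root to J: K -> J
Depth = number of edges = 1

Answer: 1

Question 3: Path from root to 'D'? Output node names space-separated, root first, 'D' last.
Answer: K B D

Derivation:
Walk down from root: K -> B -> D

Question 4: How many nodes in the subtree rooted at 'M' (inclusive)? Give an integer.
Answer: 2

Derivation:
Subtree rooted at M contains: F, M
Count = 2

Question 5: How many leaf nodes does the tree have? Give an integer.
Answer: 6

Derivation:
Leaves (nodes with no children): E, F, G, H, J, L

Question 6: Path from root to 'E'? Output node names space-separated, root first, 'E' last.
Answer: K B E

Derivation:
Walk down from root: K -> B -> E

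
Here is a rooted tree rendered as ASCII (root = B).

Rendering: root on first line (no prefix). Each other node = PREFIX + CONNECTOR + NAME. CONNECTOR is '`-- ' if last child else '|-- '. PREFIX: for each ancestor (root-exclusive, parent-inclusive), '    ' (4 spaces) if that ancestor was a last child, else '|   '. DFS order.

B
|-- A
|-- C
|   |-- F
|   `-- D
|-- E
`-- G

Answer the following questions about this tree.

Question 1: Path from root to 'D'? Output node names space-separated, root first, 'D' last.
Answer: B C D

Derivation:
Walk down from root: B -> C -> D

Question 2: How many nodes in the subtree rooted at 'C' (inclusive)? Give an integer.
Subtree rooted at C contains: C, D, F
Count = 3

Answer: 3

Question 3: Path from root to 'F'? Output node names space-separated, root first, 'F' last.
Answer: B C F

Derivation:
Walk down from root: B -> C -> F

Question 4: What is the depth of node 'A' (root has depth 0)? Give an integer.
Answer: 1

Derivation:
Path from root to A: B -> A
Depth = number of edges = 1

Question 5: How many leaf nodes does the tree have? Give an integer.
Leaves (nodes with no children): A, D, E, F, G

Answer: 5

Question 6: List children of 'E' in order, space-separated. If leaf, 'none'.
Answer: none

Derivation:
Node E's children (from adjacency): (leaf)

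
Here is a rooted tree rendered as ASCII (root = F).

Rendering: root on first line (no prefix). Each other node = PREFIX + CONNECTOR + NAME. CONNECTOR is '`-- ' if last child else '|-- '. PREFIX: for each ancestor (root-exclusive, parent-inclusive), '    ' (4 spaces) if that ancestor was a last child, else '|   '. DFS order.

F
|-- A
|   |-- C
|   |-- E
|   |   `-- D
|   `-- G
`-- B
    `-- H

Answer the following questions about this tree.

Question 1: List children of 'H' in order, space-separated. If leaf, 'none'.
Answer: none

Derivation:
Node H's children (from adjacency): (leaf)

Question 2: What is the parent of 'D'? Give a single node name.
Answer: E

Derivation:
Scan adjacency: D appears as child of E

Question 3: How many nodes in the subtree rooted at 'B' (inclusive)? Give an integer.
Answer: 2

Derivation:
Subtree rooted at B contains: B, H
Count = 2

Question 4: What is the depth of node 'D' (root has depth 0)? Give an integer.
Answer: 3

Derivation:
Path from root to D: F -> A -> E -> D
Depth = number of edges = 3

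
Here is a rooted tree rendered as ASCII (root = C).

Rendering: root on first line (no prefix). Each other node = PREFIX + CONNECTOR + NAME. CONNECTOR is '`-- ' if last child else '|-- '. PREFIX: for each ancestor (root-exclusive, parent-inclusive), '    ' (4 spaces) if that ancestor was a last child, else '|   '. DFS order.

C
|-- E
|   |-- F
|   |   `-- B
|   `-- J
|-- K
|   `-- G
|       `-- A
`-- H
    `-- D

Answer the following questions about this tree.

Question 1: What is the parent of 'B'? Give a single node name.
Scan adjacency: B appears as child of F

Answer: F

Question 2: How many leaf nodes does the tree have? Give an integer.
Answer: 4

Derivation:
Leaves (nodes with no children): A, B, D, J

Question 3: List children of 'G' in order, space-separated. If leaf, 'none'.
Node G's children (from adjacency): A

Answer: A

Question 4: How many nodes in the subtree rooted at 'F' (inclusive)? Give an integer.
Answer: 2

Derivation:
Subtree rooted at F contains: B, F
Count = 2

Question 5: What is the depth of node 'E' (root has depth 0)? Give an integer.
Path from root to E: C -> E
Depth = number of edges = 1

Answer: 1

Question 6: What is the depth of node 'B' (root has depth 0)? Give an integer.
Path from root to B: C -> E -> F -> B
Depth = number of edges = 3

Answer: 3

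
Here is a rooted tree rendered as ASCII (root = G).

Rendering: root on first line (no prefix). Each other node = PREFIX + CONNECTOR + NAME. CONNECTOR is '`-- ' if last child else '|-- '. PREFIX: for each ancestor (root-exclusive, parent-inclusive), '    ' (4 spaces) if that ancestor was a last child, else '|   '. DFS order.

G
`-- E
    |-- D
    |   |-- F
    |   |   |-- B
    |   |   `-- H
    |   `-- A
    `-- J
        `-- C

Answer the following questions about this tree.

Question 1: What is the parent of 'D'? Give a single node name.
Answer: E

Derivation:
Scan adjacency: D appears as child of E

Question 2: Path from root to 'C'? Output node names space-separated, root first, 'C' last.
Walk down from root: G -> E -> J -> C

Answer: G E J C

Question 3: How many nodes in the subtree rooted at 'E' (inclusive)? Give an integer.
Subtree rooted at E contains: A, B, C, D, E, F, H, J
Count = 8

Answer: 8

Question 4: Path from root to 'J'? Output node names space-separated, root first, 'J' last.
Answer: G E J

Derivation:
Walk down from root: G -> E -> J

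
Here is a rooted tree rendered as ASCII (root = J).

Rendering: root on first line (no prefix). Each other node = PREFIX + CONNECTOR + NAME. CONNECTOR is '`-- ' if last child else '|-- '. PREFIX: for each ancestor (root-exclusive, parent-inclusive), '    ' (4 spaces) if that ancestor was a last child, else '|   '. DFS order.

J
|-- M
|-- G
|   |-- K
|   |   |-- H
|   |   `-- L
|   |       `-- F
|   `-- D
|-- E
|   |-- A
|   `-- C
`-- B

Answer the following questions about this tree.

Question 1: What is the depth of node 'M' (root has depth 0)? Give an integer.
Answer: 1

Derivation:
Path from root to M: J -> M
Depth = number of edges = 1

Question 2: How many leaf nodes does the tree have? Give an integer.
Leaves (nodes with no children): A, B, C, D, F, H, M

Answer: 7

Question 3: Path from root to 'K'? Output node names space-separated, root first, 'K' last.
Answer: J G K

Derivation:
Walk down from root: J -> G -> K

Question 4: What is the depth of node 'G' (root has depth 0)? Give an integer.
Path from root to G: J -> G
Depth = number of edges = 1

Answer: 1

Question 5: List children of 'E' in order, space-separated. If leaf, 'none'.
Node E's children (from adjacency): A, C

Answer: A C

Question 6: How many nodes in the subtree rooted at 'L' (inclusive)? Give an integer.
Answer: 2

Derivation:
Subtree rooted at L contains: F, L
Count = 2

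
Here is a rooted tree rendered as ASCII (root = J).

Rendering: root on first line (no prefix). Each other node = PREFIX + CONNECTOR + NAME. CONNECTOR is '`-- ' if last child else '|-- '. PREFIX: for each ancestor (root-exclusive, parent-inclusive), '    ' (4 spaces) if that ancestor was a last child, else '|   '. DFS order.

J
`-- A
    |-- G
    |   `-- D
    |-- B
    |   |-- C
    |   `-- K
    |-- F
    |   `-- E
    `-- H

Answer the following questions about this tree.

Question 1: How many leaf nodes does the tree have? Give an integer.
Answer: 5

Derivation:
Leaves (nodes with no children): C, D, E, H, K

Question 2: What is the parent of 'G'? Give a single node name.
Answer: A

Derivation:
Scan adjacency: G appears as child of A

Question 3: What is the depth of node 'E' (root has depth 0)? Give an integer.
Path from root to E: J -> A -> F -> E
Depth = number of edges = 3

Answer: 3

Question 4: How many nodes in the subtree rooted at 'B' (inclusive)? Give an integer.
Subtree rooted at B contains: B, C, K
Count = 3

Answer: 3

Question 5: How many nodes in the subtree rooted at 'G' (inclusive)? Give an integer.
Subtree rooted at G contains: D, G
Count = 2

Answer: 2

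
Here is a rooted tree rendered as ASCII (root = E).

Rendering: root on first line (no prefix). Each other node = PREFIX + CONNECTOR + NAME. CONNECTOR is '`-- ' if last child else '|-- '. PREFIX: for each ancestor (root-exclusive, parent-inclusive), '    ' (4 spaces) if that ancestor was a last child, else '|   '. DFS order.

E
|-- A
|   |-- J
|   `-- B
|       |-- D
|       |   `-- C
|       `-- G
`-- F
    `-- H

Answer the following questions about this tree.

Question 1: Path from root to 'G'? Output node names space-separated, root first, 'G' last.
Walk down from root: E -> A -> B -> G

Answer: E A B G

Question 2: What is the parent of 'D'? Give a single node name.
Scan adjacency: D appears as child of B

Answer: B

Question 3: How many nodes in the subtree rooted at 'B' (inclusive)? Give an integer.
Subtree rooted at B contains: B, C, D, G
Count = 4

Answer: 4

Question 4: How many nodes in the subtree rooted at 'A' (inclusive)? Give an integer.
Answer: 6

Derivation:
Subtree rooted at A contains: A, B, C, D, G, J
Count = 6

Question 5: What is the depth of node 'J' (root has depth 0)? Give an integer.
Answer: 2

Derivation:
Path from root to J: E -> A -> J
Depth = number of edges = 2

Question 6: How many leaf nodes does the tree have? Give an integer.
Answer: 4

Derivation:
Leaves (nodes with no children): C, G, H, J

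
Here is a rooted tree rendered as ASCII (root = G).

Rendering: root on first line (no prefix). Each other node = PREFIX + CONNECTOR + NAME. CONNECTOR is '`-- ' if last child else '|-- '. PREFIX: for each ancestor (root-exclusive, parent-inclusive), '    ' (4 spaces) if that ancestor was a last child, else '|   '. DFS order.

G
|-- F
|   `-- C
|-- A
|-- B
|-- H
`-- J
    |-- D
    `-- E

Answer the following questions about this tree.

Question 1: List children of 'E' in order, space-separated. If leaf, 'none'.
Answer: none

Derivation:
Node E's children (from adjacency): (leaf)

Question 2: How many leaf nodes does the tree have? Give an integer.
Leaves (nodes with no children): A, B, C, D, E, H

Answer: 6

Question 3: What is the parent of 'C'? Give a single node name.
Answer: F

Derivation:
Scan adjacency: C appears as child of F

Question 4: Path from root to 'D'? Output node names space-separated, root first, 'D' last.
Answer: G J D

Derivation:
Walk down from root: G -> J -> D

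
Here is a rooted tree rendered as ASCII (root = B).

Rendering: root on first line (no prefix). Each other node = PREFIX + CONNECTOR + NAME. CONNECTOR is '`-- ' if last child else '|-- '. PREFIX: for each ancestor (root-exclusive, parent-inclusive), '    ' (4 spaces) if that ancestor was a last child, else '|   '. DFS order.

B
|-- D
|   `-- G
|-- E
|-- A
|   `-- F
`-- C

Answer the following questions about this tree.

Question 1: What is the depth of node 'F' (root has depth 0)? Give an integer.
Answer: 2

Derivation:
Path from root to F: B -> A -> F
Depth = number of edges = 2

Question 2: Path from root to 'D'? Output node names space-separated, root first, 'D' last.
Walk down from root: B -> D

Answer: B D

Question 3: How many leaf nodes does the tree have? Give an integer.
Answer: 4

Derivation:
Leaves (nodes with no children): C, E, F, G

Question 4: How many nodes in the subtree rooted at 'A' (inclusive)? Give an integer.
Answer: 2

Derivation:
Subtree rooted at A contains: A, F
Count = 2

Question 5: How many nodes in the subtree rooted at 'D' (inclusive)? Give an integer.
Answer: 2

Derivation:
Subtree rooted at D contains: D, G
Count = 2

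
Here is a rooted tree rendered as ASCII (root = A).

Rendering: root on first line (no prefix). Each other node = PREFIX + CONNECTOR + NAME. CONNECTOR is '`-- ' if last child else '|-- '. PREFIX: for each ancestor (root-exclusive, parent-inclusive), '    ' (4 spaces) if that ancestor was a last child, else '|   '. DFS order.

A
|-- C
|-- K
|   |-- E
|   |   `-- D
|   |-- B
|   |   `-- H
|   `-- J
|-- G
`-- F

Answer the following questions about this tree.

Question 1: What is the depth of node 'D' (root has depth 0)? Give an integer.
Path from root to D: A -> K -> E -> D
Depth = number of edges = 3

Answer: 3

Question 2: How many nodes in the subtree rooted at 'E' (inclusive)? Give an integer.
Subtree rooted at E contains: D, E
Count = 2

Answer: 2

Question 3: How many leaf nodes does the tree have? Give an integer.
Answer: 6

Derivation:
Leaves (nodes with no children): C, D, F, G, H, J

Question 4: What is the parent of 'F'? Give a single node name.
Scan adjacency: F appears as child of A

Answer: A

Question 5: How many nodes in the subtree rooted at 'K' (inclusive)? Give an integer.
Answer: 6

Derivation:
Subtree rooted at K contains: B, D, E, H, J, K
Count = 6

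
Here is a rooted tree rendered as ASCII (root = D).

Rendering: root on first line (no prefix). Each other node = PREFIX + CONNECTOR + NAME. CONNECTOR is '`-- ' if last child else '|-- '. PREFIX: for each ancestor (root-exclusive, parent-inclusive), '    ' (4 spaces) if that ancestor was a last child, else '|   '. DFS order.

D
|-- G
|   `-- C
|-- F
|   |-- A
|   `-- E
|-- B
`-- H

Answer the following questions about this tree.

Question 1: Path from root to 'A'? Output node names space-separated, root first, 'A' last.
Walk down from root: D -> F -> A

Answer: D F A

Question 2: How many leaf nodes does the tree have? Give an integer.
Leaves (nodes with no children): A, B, C, E, H

Answer: 5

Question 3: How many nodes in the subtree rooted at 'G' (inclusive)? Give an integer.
Answer: 2

Derivation:
Subtree rooted at G contains: C, G
Count = 2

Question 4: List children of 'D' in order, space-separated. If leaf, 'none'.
Answer: G F B H

Derivation:
Node D's children (from adjacency): G, F, B, H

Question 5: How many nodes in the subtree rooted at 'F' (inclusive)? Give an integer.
Subtree rooted at F contains: A, E, F
Count = 3

Answer: 3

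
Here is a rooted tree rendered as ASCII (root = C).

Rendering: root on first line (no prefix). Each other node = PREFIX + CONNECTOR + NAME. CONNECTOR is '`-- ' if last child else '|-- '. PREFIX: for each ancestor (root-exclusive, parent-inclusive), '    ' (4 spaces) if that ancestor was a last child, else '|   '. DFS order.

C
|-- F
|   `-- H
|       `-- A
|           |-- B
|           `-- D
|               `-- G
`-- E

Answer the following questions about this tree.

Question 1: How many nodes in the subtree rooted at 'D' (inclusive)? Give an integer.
Answer: 2

Derivation:
Subtree rooted at D contains: D, G
Count = 2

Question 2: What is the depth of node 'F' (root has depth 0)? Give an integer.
Answer: 1

Derivation:
Path from root to F: C -> F
Depth = number of edges = 1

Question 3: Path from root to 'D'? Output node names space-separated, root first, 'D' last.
Walk down from root: C -> F -> H -> A -> D

Answer: C F H A D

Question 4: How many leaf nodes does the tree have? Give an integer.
Answer: 3

Derivation:
Leaves (nodes with no children): B, E, G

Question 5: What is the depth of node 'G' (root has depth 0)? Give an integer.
Path from root to G: C -> F -> H -> A -> D -> G
Depth = number of edges = 5

Answer: 5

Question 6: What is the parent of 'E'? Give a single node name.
Scan adjacency: E appears as child of C

Answer: C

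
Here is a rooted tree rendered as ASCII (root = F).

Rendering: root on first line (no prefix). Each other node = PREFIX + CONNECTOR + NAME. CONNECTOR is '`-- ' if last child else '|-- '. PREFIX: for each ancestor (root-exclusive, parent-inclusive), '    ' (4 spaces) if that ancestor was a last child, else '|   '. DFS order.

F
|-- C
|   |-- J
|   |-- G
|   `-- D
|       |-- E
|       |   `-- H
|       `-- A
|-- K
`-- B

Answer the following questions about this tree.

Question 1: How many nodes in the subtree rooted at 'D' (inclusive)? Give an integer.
Subtree rooted at D contains: A, D, E, H
Count = 4

Answer: 4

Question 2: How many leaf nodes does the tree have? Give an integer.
Leaves (nodes with no children): A, B, G, H, J, K

Answer: 6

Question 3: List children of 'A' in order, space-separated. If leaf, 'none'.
Answer: none

Derivation:
Node A's children (from adjacency): (leaf)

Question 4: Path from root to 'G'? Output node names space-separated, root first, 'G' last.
Walk down from root: F -> C -> G

Answer: F C G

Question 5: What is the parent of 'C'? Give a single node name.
Answer: F

Derivation:
Scan adjacency: C appears as child of F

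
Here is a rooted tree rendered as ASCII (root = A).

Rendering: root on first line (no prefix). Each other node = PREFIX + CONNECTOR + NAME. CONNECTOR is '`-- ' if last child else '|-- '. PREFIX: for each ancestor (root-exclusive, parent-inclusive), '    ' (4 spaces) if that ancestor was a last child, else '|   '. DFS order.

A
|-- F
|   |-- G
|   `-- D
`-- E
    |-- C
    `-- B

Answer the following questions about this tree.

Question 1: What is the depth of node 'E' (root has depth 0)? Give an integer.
Answer: 1

Derivation:
Path from root to E: A -> E
Depth = number of edges = 1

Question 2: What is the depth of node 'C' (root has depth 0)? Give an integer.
Answer: 2

Derivation:
Path from root to C: A -> E -> C
Depth = number of edges = 2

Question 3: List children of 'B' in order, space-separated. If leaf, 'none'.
Node B's children (from adjacency): (leaf)

Answer: none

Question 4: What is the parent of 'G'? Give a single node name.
Answer: F

Derivation:
Scan adjacency: G appears as child of F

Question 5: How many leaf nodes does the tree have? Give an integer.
Leaves (nodes with no children): B, C, D, G

Answer: 4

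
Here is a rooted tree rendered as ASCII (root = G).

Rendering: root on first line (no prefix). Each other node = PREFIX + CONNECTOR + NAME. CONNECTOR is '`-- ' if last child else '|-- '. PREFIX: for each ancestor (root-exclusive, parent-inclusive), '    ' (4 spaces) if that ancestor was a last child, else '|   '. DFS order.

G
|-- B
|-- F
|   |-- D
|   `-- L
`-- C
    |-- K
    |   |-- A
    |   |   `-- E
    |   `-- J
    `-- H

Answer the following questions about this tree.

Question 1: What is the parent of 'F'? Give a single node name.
Answer: G

Derivation:
Scan adjacency: F appears as child of G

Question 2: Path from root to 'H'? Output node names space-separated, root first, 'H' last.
Answer: G C H

Derivation:
Walk down from root: G -> C -> H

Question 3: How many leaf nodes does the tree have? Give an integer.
Leaves (nodes with no children): B, D, E, H, J, L

Answer: 6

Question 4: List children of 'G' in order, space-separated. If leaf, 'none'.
Answer: B F C

Derivation:
Node G's children (from adjacency): B, F, C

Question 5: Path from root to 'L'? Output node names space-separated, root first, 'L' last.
Answer: G F L

Derivation:
Walk down from root: G -> F -> L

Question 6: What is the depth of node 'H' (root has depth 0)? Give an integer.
Path from root to H: G -> C -> H
Depth = number of edges = 2

Answer: 2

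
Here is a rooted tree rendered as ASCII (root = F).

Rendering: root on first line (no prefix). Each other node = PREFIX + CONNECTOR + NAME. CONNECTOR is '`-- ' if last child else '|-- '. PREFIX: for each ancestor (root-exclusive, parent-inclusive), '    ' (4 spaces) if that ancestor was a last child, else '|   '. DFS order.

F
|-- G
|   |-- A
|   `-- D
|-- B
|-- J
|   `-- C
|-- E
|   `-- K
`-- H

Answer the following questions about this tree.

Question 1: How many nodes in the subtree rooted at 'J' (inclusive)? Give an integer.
Answer: 2

Derivation:
Subtree rooted at J contains: C, J
Count = 2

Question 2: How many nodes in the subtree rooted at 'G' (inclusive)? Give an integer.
Answer: 3

Derivation:
Subtree rooted at G contains: A, D, G
Count = 3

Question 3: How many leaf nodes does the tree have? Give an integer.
Leaves (nodes with no children): A, B, C, D, H, K

Answer: 6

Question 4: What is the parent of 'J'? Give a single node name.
Answer: F

Derivation:
Scan adjacency: J appears as child of F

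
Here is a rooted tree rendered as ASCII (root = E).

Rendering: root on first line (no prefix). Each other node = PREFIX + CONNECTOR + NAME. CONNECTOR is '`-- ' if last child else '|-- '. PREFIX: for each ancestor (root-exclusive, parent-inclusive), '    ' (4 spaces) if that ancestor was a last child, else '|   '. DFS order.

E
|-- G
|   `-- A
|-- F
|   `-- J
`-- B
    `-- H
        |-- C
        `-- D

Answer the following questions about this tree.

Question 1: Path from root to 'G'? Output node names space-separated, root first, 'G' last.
Walk down from root: E -> G

Answer: E G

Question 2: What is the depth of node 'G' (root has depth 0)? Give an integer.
Answer: 1

Derivation:
Path from root to G: E -> G
Depth = number of edges = 1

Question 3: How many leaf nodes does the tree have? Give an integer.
Answer: 4

Derivation:
Leaves (nodes with no children): A, C, D, J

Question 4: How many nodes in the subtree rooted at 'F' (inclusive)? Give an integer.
Answer: 2

Derivation:
Subtree rooted at F contains: F, J
Count = 2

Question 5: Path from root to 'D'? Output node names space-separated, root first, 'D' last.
Answer: E B H D

Derivation:
Walk down from root: E -> B -> H -> D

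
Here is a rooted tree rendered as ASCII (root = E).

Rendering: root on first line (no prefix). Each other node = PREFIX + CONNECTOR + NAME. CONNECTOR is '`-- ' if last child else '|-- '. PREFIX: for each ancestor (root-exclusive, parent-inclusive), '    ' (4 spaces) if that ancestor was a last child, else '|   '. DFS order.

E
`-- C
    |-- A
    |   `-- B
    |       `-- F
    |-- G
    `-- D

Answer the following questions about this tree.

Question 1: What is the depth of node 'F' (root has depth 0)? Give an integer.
Path from root to F: E -> C -> A -> B -> F
Depth = number of edges = 4

Answer: 4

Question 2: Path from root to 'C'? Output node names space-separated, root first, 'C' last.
Answer: E C

Derivation:
Walk down from root: E -> C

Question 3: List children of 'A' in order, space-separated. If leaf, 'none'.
Node A's children (from adjacency): B

Answer: B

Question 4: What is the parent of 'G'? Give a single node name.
Scan adjacency: G appears as child of C

Answer: C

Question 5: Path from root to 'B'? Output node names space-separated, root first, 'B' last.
Walk down from root: E -> C -> A -> B

Answer: E C A B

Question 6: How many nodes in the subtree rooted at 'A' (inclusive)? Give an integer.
Subtree rooted at A contains: A, B, F
Count = 3

Answer: 3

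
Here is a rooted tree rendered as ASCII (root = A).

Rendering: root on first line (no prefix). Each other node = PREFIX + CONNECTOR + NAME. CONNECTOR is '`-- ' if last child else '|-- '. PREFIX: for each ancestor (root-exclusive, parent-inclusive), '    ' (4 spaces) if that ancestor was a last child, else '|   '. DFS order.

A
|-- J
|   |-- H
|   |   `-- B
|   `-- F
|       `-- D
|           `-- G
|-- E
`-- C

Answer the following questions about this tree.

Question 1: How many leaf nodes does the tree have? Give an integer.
Answer: 4

Derivation:
Leaves (nodes with no children): B, C, E, G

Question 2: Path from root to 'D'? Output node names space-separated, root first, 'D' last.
Walk down from root: A -> J -> F -> D

Answer: A J F D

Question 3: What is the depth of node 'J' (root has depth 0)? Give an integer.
Answer: 1

Derivation:
Path from root to J: A -> J
Depth = number of edges = 1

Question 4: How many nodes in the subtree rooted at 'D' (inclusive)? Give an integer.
Subtree rooted at D contains: D, G
Count = 2

Answer: 2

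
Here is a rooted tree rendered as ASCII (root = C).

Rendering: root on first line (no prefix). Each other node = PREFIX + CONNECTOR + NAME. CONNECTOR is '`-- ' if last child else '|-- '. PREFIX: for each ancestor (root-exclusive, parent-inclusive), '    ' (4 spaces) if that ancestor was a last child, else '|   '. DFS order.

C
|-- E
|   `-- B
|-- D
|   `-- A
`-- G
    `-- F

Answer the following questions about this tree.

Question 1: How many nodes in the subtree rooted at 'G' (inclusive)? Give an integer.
Answer: 2

Derivation:
Subtree rooted at G contains: F, G
Count = 2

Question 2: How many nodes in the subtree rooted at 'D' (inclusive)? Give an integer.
Subtree rooted at D contains: A, D
Count = 2

Answer: 2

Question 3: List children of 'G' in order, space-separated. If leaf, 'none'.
Node G's children (from adjacency): F

Answer: F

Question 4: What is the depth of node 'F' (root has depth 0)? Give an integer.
Path from root to F: C -> G -> F
Depth = number of edges = 2

Answer: 2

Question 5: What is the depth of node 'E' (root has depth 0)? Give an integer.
Answer: 1

Derivation:
Path from root to E: C -> E
Depth = number of edges = 1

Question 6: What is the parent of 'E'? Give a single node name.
Answer: C

Derivation:
Scan adjacency: E appears as child of C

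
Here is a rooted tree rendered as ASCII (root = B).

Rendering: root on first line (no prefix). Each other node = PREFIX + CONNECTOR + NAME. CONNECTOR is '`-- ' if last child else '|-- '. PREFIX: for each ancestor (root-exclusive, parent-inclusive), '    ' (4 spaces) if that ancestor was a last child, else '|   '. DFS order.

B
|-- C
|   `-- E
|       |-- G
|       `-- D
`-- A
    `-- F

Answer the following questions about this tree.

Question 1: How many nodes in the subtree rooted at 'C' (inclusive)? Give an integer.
Subtree rooted at C contains: C, D, E, G
Count = 4

Answer: 4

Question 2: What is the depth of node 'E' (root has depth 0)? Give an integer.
Path from root to E: B -> C -> E
Depth = number of edges = 2

Answer: 2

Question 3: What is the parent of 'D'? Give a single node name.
Answer: E

Derivation:
Scan adjacency: D appears as child of E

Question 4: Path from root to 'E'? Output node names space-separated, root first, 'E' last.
Answer: B C E

Derivation:
Walk down from root: B -> C -> E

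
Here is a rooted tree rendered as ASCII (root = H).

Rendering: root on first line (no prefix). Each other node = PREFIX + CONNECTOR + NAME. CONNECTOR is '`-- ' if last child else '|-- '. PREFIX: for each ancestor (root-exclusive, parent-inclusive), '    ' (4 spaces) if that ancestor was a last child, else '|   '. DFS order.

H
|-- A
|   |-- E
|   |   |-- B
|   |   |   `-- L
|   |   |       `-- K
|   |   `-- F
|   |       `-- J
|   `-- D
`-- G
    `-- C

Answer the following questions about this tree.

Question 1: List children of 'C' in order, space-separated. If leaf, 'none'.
Answer: none

Derivation:
Node C's children (from adjacency): (leaf)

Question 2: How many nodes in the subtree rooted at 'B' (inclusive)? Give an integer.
Subtree rooted at B contains: B, K, L
Count = 3

Answer: 3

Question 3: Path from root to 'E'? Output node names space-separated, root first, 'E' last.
Walk down from root: H -> A -> E

Answer: H A E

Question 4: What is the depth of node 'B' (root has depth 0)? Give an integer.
Path from root to B: H -> A -> E -> B
Depth = number of edges = 3

Answer: 3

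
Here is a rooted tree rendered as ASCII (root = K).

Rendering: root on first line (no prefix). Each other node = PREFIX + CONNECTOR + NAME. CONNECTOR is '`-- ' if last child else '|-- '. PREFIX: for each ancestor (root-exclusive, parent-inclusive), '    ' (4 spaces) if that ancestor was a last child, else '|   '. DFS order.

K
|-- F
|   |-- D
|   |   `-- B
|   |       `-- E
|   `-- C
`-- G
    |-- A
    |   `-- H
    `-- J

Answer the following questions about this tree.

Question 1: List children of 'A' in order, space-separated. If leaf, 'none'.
Node A's children (from adjacency): H

Answer: H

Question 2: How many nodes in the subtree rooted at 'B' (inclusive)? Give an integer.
Answer: 2

Derivation:
Subtree rooted at B contains: B, E
Count = 2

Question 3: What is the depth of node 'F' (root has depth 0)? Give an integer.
Path from root to F: K -> F
Depth = number of edges = 1

Answer: 1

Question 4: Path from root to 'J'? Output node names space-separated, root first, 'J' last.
Answer: K G J

Derivation:
Walk down from root: K -> G -> J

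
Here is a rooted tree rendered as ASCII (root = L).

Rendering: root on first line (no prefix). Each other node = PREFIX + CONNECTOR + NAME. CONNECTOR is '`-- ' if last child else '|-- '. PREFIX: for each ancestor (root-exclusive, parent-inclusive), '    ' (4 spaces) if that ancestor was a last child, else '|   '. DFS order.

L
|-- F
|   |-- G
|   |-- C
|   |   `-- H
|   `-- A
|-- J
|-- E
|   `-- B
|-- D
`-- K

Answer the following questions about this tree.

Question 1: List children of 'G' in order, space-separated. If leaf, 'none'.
Answer: none

Derivation:
Node G's children (from adjacency): (leaf)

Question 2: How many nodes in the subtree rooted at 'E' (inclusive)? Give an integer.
Subtree rooted at E contains: B, E
Count = 2

Answer: 2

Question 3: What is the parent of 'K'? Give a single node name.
Answer: L

Derivation:
Scan adjacency: K appears as child of L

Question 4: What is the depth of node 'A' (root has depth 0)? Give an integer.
Answer: 2

Derivation:
Path from root to A: L -> F -> A
Depth = number of edges = 2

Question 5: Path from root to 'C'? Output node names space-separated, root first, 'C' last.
Answer: L F C

Derivation:
Walk down from root: L -> F -> C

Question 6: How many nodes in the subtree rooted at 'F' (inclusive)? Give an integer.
Answer: 5

Derivation:
Subtree rooted at F contains: A, C, F, G, H
Count = 5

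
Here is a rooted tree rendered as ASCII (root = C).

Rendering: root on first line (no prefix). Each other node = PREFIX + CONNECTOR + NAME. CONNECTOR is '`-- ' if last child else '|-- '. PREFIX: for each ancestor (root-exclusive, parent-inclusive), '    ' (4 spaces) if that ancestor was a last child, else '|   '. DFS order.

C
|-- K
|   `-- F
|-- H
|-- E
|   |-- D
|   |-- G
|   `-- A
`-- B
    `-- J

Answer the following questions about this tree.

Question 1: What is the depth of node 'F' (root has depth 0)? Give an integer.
Path from root to F: C -> K -> F
Depth = number of edges = 2

Answer: 2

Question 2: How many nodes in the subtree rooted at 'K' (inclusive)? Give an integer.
Answer: 2

Derivation:
Subtree rooted at K contains: F, K
Count = 2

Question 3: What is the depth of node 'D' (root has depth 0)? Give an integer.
Path from root to D: C -> E -> D
Depth = number of edges = 2

Answer: 2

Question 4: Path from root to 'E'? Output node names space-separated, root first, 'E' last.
Answer: C E

Derivation:
Walk down from root: C -> E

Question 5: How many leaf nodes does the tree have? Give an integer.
Answer: 6

Derivation:
Leaves (nodes with no children): A, D, F, G, H, J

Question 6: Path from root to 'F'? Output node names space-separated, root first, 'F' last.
Answer: C K F

Derivation:
Walk down from root: C -> K -> F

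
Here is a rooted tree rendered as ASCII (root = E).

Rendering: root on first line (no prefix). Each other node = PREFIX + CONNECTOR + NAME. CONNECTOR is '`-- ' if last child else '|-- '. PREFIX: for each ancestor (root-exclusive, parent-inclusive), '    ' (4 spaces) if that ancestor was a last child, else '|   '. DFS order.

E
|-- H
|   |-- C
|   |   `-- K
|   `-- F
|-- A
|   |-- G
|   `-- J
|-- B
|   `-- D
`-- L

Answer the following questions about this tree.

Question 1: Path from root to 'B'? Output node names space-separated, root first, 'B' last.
Walk down from root: E -> B

Answer: E B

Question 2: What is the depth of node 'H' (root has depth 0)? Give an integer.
Answer: 1

Derivation:
Path from root to H: E -> H
Depth = number of edges = 1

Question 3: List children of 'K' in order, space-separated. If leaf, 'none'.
Node K's children (from adjacency): (leaf)

Answer: none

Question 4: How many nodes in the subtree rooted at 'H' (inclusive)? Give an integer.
Subtree rooted at H contains: C, F, H, K
Count = 4

Answer: 4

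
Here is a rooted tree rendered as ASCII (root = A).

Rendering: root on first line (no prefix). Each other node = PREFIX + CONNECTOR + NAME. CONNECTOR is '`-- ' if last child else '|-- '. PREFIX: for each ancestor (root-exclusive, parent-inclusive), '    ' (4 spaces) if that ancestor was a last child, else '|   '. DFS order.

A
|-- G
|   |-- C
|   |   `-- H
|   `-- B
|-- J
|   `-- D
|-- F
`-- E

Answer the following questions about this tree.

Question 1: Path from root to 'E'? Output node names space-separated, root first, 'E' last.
Walk down from root: A -> E

Answer: A E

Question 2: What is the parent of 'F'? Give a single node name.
Answer: A

Derivation:
Scan adjacency: F appears as child of A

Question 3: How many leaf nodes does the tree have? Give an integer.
Leaves (nodes with no children): B, D, E, F, H

Answer: 5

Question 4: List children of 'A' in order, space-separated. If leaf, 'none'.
Node A's children (from adjacency): G, J, F, E

Answer: G J F E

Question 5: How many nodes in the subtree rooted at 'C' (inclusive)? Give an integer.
Answer: 2

Derivation:
Subtree rooted at C contains: C, H
Count = 2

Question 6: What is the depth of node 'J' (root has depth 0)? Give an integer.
Path from root to J: A -> J
Depth = number of edges = 1

Answer: 1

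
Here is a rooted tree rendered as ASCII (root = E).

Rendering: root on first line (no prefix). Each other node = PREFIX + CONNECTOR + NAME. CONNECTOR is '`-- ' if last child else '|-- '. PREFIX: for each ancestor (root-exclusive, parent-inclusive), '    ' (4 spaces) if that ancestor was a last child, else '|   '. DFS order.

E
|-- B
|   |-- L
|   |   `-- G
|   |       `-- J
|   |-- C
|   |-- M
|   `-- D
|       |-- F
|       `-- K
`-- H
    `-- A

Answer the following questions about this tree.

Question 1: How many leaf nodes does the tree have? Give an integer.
Answer: 6

Derivation:
Leaves (nodes with no children): A, C, F, J, K, M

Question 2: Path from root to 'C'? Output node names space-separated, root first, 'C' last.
Answer: E B C

Derivation:
Walk down from root: E -> B -> C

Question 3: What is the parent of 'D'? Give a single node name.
Answer: B

Derivation:
Scan adjacency: D appears as child of B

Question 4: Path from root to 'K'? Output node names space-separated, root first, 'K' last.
Walk down from root: E -> B -> D -> K

Answer: E B D K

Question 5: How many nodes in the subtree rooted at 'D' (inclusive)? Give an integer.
Subtree rooted at D contains: D, F, K
Count = 3

Answer: 3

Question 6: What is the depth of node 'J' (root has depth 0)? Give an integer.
Path from root to J: E -> B -> L -> G -> J
Depth = number of edges = 4

Answer: 4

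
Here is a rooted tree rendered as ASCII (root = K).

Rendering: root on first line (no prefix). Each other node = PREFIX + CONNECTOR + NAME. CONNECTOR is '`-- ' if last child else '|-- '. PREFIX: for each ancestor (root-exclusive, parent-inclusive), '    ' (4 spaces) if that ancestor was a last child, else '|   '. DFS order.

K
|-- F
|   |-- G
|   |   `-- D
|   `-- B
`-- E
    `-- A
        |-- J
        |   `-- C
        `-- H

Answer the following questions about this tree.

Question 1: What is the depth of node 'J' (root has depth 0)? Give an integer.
Path from root to J: K -> E -> A -> J
Depth = number of edges = 3

Answer: 3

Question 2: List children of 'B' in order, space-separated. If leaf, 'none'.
Answer: none

Derivation:
Node B's children (from adjacency): (leaf)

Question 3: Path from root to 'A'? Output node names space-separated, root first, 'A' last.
Answer: K E A

Derivation:
Walk down from root: K -> E -> A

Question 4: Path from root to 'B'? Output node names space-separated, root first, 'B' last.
Walk down from root: K -> F -> B

Answer: K F B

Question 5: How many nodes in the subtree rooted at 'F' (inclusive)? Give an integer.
Answer: 4

Derivation:
Subtree rooted at F contains: B, D, F, G
Count = 4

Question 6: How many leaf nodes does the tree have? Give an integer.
Answer: 4

Derivation:
Leaves (nodes with no children): B, C, D, H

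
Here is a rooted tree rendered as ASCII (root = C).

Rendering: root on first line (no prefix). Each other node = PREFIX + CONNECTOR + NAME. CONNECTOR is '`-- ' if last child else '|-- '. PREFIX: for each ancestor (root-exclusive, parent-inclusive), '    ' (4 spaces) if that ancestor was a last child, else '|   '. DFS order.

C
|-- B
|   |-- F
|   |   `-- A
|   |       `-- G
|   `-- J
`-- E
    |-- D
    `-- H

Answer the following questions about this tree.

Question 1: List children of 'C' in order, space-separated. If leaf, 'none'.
Node C's children (from adjacency): B, E

Answer: B E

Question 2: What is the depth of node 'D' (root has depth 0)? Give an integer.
Path from root to D: C -> E -> D
Depth = number of edges = 2

Answer: 2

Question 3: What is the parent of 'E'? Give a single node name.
Scan adjacency: E appears as child of C

Answer: C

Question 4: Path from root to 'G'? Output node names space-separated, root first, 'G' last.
Walk down from root: C -> B -> F -> A -> G

Answer: C B F A G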